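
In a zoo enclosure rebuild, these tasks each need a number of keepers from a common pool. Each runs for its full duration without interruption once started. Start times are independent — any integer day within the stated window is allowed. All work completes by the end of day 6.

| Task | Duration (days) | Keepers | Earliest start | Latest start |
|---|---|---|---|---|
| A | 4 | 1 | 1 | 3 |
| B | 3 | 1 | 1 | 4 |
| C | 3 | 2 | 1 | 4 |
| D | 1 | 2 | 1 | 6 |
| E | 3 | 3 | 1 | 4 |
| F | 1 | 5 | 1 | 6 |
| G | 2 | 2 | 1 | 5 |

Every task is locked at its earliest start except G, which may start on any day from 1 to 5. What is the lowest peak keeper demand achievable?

G@1: d1:16  d2:9  d3:7  d4:1  d5:0  d6:0 → peak 16
G@2: d1:14  d2:9  d3:9  d4:1  d5:0  d6:0 → peak 14
G@3: d1:14  d2:7  d3:9  d4:3  d5:0  d6:0 → peak 14
G@4: d1:14  d2:7  d3:7  d4:3  d5:2  d6:0 → peak 14
G@5: d1:14  d2:7  d3:7  d4:1  d5:2  d6:2 → peak 14
Best is G@2, peak 14.

14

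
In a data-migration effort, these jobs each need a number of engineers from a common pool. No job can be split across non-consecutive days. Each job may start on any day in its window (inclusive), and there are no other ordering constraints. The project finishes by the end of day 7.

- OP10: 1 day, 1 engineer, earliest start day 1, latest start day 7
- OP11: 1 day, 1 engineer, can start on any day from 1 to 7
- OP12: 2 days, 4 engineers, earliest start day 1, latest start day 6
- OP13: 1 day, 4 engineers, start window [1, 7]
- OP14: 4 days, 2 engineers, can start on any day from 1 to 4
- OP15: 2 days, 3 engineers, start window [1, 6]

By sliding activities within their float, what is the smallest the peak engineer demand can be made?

5

Early-start (OP10@1, OP11@1, OP12@1, OP13@1, OP14@1, OP15@1) gives peak 15: d1:15  d2:9  d3:2  d4:2  d5:0  d6:0  d7:0.
Shift OP12→5, OP13→7, OP15→2.
Schedule OP10@1, OP11@1, OP12@5, OP13@7, OP14@1, OP15@2: d1:4  d2:5  d3:5  d4:2  d5:4  d6:4  d7:4 — peak 5.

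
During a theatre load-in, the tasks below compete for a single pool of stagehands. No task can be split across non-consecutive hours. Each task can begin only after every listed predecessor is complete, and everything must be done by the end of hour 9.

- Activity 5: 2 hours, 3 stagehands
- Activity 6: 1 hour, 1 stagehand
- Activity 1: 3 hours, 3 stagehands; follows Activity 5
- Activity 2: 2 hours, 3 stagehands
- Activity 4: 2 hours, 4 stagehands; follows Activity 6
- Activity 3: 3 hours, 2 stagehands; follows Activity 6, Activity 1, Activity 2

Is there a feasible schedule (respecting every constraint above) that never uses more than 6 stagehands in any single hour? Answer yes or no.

Schedule Activity 5@1, Activity 6@1, Activity 1@3, Activity 2@2, Activity 4@6, Activity 3@6: h1:4  h2:6  h3:6  h4:3  h5:3  h6:6  h7:6  h8:2  h9:0 — peak 6 ≤ 6.

yes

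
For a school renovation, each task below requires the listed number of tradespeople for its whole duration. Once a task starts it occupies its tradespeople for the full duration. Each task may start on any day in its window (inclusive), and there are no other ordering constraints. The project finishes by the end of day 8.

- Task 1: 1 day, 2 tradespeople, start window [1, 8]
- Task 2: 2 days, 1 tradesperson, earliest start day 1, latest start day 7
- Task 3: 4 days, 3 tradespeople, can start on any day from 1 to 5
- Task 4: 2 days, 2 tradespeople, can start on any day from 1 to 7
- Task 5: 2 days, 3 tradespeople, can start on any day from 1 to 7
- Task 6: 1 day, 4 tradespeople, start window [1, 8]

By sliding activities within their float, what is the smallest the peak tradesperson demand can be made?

5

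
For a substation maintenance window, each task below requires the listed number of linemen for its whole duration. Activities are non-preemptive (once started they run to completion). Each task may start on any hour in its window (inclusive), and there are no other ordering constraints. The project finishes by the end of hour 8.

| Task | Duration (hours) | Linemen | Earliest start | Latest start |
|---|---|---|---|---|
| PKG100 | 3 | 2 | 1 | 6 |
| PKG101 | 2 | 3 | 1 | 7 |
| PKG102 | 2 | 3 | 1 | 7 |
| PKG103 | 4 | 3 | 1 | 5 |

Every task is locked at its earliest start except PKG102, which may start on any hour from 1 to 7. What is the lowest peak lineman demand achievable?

PKG102@1: h1:11  h2:11  h3:5  h4:3  h5:0  h6:0  h7:0  h8:0 → peak 11
PKG102@2: h1:8  h2:11  h3:8  h4:3  h5:0  h6:0  h7:0  h8:0 → peak 11
PKG102@3: h1:8  h2:8  h3:8  h4:6  h5:0  h6:0  h7:0  h8:0 → peak 8
PKG102@4: h1:8  h2:8  h3:5  h4:6  h5:3  h6:0  h7:0  h8:0 → peak 8
PKG102@5: h1:8  h2:8  h3:5  h4:3  h5:3  h6:3  h7:0  h8:0 → peak 8
PKG102@6: h1:8  h2:8  h3:5  h4:3  h5:0  h6:3  h7:3  h8:0 → peak 8
PKG102@7: h1:8  h2:8  h3:5  h4:3  h5:0  h6:0  h7:3  h8:3 → peak 8
Best is PKG102@3, peak 8.

8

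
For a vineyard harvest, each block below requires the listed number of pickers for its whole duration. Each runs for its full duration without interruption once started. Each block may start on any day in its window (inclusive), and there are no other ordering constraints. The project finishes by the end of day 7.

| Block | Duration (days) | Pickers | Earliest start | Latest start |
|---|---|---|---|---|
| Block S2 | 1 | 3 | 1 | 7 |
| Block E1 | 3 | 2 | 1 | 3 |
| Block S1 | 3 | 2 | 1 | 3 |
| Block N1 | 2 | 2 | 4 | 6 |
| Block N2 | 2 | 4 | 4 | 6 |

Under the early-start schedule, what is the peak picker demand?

Early-start schedule: Block S2@1, Block E1@1, Block S1@1, Block N1@4, Block N2@4.
Load per day: day 1: 7, day 2: 4, day 3: 4, day 4: 6, day 5: 6, day 6: 0, day 7: 0.
Peak is 7.

7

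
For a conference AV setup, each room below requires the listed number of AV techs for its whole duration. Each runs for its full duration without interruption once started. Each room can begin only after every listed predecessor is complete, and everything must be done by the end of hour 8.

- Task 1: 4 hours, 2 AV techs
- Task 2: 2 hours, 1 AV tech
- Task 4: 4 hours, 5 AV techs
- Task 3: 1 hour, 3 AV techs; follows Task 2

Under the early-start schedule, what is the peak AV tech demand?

Early-start schedule: Task 1@1, Task 2@1, Task 4@1, Task 3@3.
Load per hour: hour 1: 8, hour 2: 8, hour 3: 10, hour 4: 7, hour 5: 0, hour 6: 0, hour 7: 0, hour 8: 0.
Peak is 10.

10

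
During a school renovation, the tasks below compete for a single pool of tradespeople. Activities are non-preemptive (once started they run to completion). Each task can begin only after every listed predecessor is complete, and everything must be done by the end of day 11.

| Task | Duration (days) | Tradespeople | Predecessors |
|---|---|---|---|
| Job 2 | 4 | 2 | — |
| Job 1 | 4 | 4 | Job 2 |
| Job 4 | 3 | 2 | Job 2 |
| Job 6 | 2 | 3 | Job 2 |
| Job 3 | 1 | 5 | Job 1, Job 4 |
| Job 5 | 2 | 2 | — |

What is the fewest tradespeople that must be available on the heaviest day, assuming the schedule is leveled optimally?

Early-start (Job 2@1, Job 1@5, Job 4@5, Job 6@5, Job 3@9, Job 5@1) gives peak 9: d1:4  d2:4  d3:2  d4:2  d5:9  d6:9  d7:6  d8:4  d9:5  d10:0  d11:0.
Shift Job 6→9, Job 3→11.
Schedule Job 2@1, Job 1@5, Job 4@5, Job 6@9, Job 3@11, Job 5@1: d1:4  d2:4  d3:2  d4:2  d5:6  d6:6  d7:6  d8:4  d9:3  d10:3  d11:5 — peak 6.

6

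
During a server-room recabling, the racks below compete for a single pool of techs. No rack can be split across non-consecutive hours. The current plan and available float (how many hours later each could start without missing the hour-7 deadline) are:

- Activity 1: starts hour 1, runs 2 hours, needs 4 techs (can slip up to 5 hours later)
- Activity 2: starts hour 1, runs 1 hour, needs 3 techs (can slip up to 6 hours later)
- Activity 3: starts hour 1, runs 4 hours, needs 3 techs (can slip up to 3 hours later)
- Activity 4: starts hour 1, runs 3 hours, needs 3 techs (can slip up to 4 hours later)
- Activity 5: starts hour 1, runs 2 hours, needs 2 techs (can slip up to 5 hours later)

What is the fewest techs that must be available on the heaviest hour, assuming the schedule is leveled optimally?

Early-start (Activity 1@1, Activity 2@1, Activity 3@1, Activity 4@1, Activity 5@1) gives peak 15: h1:15  h2:12  h3:6  h4:3  h5:0  h6:0  h7:0.
Shift Activity 2→3, Activity 3→3, Activity 4→4.
Schedule Activity 1@1, Activity 2@3, Activity 3@3, Activity 4@4, Activity 5@1: h1:6  h2:6  h3:6  h4:6  h5:6  h6:6  h7:0 — peak 6.
Total tech-hours = 36 over 7 hours ⇒ peak ≥ ⌈36/7⌉ = 6, so 6 is optimal.

6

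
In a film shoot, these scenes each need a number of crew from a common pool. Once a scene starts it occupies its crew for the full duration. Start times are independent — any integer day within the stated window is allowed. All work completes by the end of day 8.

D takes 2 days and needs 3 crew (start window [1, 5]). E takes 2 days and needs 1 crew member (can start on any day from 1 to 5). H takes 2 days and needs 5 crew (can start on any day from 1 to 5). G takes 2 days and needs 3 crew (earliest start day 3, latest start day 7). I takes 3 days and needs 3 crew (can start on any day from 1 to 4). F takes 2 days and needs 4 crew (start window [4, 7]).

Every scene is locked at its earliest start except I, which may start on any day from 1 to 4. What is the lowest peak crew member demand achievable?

I@1: d1:12  d2:12  d3:6  d4:7  d5:4  d6:0  d7:0  d8:0 → peak 12
I@2: d1:9  d2:12  d3:6  d4:10  d5:4  d6:0  d7:0  d8:0 → peak 12
I@3: d1:9  d2:9  d3:6  d4:10  d5:7  d6:0  d7:0  d8:0 → peak 10
I@4: d1:9  d2:9  d3:3  d4:10  d5:7  d6:3  d7:0  d8:0 → peak 10
Best is I@3, peak 10.

10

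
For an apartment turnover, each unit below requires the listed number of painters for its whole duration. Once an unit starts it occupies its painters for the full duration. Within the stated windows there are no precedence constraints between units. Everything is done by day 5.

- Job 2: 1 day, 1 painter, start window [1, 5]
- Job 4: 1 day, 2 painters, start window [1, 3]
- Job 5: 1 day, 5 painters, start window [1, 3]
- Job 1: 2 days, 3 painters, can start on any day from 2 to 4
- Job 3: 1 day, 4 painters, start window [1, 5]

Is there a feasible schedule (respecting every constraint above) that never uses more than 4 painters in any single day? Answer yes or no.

The minimum achievable peak is 5; 4 < 5, so no feasible schedule stays within the cap.

no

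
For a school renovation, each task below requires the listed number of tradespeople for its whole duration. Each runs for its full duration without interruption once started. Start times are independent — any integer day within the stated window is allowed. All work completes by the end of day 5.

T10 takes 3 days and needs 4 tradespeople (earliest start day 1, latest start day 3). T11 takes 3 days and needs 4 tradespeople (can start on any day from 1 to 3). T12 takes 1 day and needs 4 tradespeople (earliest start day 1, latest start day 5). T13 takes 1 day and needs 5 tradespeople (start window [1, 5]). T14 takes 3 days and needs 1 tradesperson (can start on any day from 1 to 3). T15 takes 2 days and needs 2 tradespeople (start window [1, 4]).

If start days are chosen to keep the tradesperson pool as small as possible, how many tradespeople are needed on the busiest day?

Early-start (T10@1, T11@1, T12@1, T13@1, T14@1, T15@1) gives peak 20: d1:20  d2:11  d3:9  d4:0  d5:0.
Shift T12→4, T13→5, T15→4.
Schedule T10@1, T11@1, T12@4, T13@5, T14@1, T15@4: d1:9  d2:9  d3:9  d4:6  d5:7 — peak 9.

9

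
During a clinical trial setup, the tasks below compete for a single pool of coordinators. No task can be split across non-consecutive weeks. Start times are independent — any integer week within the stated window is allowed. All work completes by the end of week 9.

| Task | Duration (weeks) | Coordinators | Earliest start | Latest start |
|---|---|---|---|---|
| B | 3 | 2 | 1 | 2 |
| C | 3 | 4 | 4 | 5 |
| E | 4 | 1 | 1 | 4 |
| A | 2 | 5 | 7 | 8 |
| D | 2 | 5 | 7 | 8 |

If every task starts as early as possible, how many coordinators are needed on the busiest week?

10

Early-start schedule: B@1, C@4, E@1, A@7, D@7.
Load per week: week 1: 3, week 2: 3, week 3: 3, week 4: 5, week 5: 4, week 6: 4, week 7: 10, week 8: 10, week 9: 0.
Peak is 10.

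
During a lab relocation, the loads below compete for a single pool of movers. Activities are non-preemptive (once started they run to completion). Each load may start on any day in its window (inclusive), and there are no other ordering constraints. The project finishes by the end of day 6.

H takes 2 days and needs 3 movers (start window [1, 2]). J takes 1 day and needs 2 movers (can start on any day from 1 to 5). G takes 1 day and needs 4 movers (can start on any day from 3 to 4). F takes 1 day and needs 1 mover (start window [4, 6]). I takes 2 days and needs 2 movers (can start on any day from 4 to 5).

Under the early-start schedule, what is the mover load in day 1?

At early start, day 1 has: H, J.
Demand: 3 + 2 = 5.

5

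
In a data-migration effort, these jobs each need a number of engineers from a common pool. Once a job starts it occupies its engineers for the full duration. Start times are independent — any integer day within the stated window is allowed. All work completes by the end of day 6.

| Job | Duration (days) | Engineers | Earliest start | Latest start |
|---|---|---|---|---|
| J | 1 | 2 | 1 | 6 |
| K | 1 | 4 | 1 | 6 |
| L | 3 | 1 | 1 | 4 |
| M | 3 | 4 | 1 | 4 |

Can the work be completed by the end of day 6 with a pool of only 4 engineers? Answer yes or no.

The minimum achievable peak is 5; 4 < 5, so no feasible schedule stays within the cap.

no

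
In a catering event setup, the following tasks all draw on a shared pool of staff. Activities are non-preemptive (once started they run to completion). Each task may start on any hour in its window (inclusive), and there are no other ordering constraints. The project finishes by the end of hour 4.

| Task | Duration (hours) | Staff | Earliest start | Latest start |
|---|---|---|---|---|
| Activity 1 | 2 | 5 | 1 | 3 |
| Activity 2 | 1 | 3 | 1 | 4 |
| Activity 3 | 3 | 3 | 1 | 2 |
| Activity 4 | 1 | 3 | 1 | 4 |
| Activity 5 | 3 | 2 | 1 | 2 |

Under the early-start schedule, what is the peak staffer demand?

16

Early-start schedule: Activity 1@1, Activity 2@1, Activity 3@1, Activity 4@1, Activity 5@1.
Load per hour: hour 1: 16, hour 2: 10, hour 3: 5, hour 4: 0.
Peak is 16.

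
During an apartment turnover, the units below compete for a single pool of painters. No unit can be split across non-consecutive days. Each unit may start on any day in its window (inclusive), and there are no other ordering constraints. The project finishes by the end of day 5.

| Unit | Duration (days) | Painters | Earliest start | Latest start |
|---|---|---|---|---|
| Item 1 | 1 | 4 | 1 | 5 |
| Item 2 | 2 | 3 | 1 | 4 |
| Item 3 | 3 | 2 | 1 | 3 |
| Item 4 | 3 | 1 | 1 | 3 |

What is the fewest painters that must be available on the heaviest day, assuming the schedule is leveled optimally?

Early-start (Item 1@1, Item 2@1, Item 3@1, Item 4@1) gives peak 10: d1:10  d2:6  d3:3  d4:0  d5:0.
Shift Item 2→4, Item 3→2.
Schedule Item 1@1, Item 2@4, Item 3@2, Item 4@1: d1:5  d2:3  d3:3  d4:5  d5:3 — peak 5.

5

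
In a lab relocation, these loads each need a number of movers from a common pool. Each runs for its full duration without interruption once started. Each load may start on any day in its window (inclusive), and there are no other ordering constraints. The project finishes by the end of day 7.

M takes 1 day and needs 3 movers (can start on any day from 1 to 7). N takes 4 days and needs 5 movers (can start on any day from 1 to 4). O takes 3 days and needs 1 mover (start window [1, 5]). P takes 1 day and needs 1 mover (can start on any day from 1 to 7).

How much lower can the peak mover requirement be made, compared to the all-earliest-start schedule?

5

Early-start peak: d1:10  d2:6  d3:6  d4:5  d5:0  d6:0  d7:0 ⇒ 10.
Leveled (M@1, N@4, O@1, P@1): d1:5  d2:1  d3:1  d4:5  d5:5  d6:5  d7:5 ⇒ 5.
Reduction 10 − 5 = 5.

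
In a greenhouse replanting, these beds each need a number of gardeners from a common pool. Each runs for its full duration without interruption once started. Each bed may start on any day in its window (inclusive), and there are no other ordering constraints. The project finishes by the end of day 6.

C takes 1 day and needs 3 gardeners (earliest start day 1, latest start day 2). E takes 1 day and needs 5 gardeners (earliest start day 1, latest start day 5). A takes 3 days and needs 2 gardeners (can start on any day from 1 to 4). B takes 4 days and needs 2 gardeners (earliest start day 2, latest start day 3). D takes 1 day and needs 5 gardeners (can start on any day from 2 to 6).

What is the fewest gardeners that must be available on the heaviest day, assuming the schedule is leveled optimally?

5

Early-start (C@1, E@1, A@1, B@2, D@2) gives peak 10: d1:10  d2:9  d3:4  d4:2  d5:2  d6:0.
Shift C→2, A→3, D→6.
Schedule C@2, E@1, A@3, B@2, D@6: d1:5  d2:5  d3:4  d4:4  d5:4  d6:5 — peak 5.
Total gardener-days = 27 over 6 days ⇒ peak ≥ ⌈27/6⌉ = 5, so 5 is optimal.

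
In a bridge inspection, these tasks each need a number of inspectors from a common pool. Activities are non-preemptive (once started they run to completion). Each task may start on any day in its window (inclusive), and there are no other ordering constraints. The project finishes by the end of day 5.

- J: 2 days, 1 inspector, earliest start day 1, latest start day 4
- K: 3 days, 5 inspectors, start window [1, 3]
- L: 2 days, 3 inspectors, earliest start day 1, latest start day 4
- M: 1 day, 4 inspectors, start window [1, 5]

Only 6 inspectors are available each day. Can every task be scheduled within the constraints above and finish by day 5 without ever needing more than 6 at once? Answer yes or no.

The minimum achievable peak is 7; 6 < 7, so no feasible schedule stays within the cap.

no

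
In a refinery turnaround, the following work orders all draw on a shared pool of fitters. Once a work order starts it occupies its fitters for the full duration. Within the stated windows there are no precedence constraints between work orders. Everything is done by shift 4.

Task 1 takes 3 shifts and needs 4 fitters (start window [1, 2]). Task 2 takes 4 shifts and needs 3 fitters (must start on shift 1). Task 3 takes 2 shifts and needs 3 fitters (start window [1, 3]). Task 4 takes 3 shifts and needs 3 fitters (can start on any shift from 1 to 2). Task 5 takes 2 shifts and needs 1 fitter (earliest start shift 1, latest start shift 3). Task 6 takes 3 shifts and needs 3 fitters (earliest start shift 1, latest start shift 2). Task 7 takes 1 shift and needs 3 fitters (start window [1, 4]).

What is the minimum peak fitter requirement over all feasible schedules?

Early-start (Task 1@1, Task 2@1, Task 3@1, Task 4@1, Task 5@1, Task 6@1, Task 7@1) gives peak 20: s1:20  s2:17  s3:13  s4:3.
Shift Task 5→3, Task 7→4.
Schedule Task 1@1, Task 2@1, Task 3@1, Task 4@1, Task 5@3, Task 6@1, Task 7@4: s1:16  s2:16  s3:14  s4:7 — peak 16.

16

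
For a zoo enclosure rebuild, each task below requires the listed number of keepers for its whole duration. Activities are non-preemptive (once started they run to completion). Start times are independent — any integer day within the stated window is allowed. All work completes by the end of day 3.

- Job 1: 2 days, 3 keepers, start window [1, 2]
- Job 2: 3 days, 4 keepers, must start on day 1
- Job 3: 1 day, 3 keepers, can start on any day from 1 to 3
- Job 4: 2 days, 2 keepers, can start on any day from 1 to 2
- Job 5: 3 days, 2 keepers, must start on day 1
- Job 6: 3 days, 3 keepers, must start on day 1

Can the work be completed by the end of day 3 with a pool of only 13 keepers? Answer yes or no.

Total keeper-days = 40; over 3 days the average is 40/3 > 13, so some day must exceed 13.

no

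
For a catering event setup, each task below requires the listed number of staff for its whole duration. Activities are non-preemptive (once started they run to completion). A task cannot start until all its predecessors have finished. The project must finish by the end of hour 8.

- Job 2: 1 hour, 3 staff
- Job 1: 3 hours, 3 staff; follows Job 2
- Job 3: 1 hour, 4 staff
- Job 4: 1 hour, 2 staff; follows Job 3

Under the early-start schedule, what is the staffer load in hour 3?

3

At early start, hour 3 has: Job 1.
Demand: 3 = 3.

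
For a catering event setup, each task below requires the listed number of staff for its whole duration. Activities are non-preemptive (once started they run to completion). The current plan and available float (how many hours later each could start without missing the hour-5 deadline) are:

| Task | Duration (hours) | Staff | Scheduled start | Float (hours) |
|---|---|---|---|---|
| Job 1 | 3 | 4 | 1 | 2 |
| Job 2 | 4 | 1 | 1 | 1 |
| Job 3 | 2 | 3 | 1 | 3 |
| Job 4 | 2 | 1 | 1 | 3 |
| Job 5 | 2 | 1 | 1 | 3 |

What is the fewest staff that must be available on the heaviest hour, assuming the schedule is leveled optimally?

Early-start (Job 1@1, Job 2@1, Job 3@1, Job 4@1, Job 5@1) gives peak 10: h1:10  h2:10  h3:5  h4:1  h5:0.
Shift Job 3→4, Job 5→3.
Schedule Job 1@1, Job 2@1, Job 3@4, Job 4@1, Job 5@3: h1:6  h2:6  h3:6  h4:5  h5:3 — peak 6.
Total staffer-hours = 26 over 5 hours ⇒ peak ≥ ⌈26/5⌉ = 6, so 6 is optimal.

6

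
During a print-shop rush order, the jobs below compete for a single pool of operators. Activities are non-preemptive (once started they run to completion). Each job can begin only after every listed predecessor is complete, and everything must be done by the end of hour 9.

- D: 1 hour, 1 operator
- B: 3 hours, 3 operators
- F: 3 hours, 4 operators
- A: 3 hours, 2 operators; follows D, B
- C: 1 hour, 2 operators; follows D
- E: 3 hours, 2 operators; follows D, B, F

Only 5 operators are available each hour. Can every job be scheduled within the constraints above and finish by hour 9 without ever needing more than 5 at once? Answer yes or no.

Schedule D@1, B@1, F@4, A@7, C@2, E@7: h1:4  h2:5  h3:3  h4:4  h5:4  h6:4  h7:4  h8:4  h9:4 — peak 5 ≤ 5.

yes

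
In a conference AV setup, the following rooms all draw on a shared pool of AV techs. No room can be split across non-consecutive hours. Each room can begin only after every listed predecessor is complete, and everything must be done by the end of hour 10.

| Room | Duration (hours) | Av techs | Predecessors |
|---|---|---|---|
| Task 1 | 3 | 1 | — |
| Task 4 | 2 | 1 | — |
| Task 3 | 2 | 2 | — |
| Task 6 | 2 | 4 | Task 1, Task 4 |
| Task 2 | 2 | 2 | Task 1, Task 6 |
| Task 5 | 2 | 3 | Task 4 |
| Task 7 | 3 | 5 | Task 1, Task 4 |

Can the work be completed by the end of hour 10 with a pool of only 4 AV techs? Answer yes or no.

no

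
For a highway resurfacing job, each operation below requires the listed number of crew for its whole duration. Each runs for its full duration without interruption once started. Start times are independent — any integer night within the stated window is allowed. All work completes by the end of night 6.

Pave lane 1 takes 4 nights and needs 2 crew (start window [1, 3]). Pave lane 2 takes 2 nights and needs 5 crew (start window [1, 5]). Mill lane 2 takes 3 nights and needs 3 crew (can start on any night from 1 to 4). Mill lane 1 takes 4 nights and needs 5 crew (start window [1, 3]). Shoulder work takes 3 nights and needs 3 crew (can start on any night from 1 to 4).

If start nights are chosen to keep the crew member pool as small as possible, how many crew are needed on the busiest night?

Early-start (Pave lane 1@1, Pave lane 2@1, Mill lane 2@1, Mill lane 1@1, Shoulder work@1) gives peak 18: n1:18  n2:18  n3:13  n4:7  n5:0  n6:0.
Shift Mill lane 1→3, Shoulder work→4.
Schedule Pave lane 1@1, Pave lane 2@1, Mill lane 2@1, Mill lane 1@3, Shoulder work@4: n1:10  n2:10  n3:10  n4:10  n5:8  n6:8 — peak 10.
Total crew member-nights = 56 over 6 nights ⇒ peak ≥ ⌈56/6⌉ = 10, so 10 is optimal.

10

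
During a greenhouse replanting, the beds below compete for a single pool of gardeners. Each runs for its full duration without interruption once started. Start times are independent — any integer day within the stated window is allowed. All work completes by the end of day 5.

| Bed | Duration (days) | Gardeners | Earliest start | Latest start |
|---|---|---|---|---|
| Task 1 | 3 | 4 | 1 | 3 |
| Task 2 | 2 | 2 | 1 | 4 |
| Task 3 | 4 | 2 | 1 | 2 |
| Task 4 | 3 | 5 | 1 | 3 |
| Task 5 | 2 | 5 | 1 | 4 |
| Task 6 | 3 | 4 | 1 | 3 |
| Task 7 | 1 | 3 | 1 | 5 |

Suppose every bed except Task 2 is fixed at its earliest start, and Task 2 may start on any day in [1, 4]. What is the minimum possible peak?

Task 2@1: d1:25  d2:22  d3:15  d4:2  d5:0 → peak 25
Task 2@2: d1:23  d2:22  d3:17  d4:2  d5:0 → peak 23
Task 2@3: d1:23  d2:20  d3:17  d4:4  d5:0 → peak 23
Task 2@4: d1:23  d2:20  d3:15  d4:4  d5:2 → peak 23
Best is Task 2@2, peak 23.

23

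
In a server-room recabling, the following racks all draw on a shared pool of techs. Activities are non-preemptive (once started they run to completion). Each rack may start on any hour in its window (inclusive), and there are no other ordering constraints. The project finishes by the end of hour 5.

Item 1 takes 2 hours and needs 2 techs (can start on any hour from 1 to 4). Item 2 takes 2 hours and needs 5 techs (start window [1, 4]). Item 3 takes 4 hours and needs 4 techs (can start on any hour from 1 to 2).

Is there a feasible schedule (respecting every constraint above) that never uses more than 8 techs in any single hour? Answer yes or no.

The minimum achievable peak is 9; 8 < 9, so no feasible schedule stays within the cap.

no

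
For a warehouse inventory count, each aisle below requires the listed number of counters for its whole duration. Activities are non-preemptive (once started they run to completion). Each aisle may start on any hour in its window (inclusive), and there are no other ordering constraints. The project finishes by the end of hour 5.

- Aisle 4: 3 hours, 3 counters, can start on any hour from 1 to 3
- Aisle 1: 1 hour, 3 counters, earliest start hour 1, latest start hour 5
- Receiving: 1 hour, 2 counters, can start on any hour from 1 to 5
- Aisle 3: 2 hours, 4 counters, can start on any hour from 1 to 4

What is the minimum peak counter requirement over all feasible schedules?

6

Early-start (Aisle 4@1, Aisle 1@1, Receiving@1, Aisle 3@1) gives peak 12: h1:12  h2:7  h3:3  h4:0  h5:0.
Shift Receiving→2, Aisle 3→4.
Schedule Aisle 4@1, Aisle 1@1, Receiving@2, Aisle 3@4: h1:6  h2:5  h3:3  h4:4  h5:4 — peak 6.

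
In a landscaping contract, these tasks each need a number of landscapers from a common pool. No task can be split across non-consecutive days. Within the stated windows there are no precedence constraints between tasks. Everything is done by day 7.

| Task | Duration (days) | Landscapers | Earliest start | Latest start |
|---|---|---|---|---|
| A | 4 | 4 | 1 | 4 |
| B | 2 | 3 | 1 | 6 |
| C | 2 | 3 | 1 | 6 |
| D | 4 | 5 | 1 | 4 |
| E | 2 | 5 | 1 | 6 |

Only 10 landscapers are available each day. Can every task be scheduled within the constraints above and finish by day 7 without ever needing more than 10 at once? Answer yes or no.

Schedule A@1, B@1, C@1, D@3, E@5: d1:10  d2:10  d3:9  d4:9  d5:10  d6:10  d7:0 — peak 10 ≤ 10.

yes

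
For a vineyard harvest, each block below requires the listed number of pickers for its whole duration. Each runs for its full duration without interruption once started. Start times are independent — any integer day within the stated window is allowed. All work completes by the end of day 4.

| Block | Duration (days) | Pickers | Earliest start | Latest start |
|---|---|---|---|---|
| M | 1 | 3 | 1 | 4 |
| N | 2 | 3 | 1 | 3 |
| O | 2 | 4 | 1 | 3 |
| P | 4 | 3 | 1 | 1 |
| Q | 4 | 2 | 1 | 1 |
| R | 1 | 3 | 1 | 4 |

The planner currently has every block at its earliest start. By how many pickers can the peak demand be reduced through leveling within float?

7

Early-start peak: d1:18  d2:12  d3:5  d4:5 ⇒ 18.
Leveled (M@1, N@1, O@3, P@1, Q@1, R@2): d1:11  d2:11  d3:9  d4:9 ⇒ 11.
Reduction 18 − 11 = 7.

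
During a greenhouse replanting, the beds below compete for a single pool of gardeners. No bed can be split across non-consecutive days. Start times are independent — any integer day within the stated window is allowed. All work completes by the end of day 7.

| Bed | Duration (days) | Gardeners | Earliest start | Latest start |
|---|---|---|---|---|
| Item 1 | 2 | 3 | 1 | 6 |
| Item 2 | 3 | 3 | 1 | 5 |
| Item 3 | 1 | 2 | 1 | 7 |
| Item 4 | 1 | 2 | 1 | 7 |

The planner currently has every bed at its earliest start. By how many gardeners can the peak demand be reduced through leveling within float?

7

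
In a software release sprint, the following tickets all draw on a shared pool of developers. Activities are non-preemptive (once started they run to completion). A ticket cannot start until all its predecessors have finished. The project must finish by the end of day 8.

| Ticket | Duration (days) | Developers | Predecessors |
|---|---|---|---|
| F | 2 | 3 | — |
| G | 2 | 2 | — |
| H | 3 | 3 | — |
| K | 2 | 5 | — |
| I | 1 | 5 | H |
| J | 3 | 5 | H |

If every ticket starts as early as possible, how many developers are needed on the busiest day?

13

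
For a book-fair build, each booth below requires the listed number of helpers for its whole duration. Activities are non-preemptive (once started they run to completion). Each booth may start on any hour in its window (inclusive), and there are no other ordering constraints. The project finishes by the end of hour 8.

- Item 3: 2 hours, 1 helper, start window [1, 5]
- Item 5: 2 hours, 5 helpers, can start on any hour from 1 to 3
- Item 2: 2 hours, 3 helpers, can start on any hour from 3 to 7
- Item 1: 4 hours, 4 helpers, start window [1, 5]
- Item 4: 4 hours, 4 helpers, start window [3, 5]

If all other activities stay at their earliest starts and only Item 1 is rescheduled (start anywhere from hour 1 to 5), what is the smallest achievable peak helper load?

8

Item 1@1: h1:10  h2:10  h3:11  h4:11  h5:4  h6:4  h7:0  h8:0 → peak 11
Item 1@2: h1:6  h2:10  h3:11  h4:11  h5:8  h6:4  h7:0  h8:0 → peak 11
Item 1@3: h1:6  h2:6  h3:11  h4:11  h5:8  h6:8  h7:0  h8:0 → peak 11
Item 1@4: h1:6  h2:6  h3:7  h4:11  h5:8  h6:8  h7:4  h8:0 → peak 11
Item 1@5: h1:6  h2:6  h3:7  h4:7  h5:8  h6:8  h7:4  h8:4 → peak 8
Best is Item 1@5, peak 8.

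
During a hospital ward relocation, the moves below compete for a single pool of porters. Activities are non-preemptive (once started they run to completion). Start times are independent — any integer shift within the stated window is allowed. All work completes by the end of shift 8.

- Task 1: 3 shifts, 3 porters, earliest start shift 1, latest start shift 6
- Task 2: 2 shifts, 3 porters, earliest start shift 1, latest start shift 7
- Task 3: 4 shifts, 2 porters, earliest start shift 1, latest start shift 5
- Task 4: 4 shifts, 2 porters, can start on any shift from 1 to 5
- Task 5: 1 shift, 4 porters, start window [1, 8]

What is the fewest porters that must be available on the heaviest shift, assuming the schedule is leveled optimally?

5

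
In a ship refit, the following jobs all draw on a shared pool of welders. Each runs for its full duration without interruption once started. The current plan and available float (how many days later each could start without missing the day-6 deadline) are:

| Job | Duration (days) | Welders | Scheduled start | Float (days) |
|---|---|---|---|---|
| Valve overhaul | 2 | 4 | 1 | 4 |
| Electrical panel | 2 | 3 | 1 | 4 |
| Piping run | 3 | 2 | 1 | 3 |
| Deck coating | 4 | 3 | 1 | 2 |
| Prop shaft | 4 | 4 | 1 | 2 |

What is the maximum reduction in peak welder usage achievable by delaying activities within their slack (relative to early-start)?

Early-start peak: d1:16  d2:16  d3:9  d4:7  d5:0  d6:0 ⇒ 16.
Leveled (Valve overhaul@1, Electrical panel@1, Piping run@1, Deck coating@3, Prop shaft@3): d1:9  d2:9  d3:9  d4:7  d5:7  d6:7 ⇒ 9.
Reduction 16 − 9 = 7.

7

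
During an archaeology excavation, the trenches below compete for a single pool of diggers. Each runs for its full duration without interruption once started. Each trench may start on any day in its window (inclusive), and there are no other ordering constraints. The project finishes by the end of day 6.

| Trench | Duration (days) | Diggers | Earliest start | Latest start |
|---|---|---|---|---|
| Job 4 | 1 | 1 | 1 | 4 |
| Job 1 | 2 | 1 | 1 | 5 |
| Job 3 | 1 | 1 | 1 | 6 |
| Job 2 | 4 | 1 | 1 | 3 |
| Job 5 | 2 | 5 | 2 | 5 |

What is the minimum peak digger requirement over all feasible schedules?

Early-start (Job 4@1, Job 1@1, Job 3@1, Job 2@1, Job 5@2) gives peak 7: d1:4  d2:7  d3:6  d4:1  d5:0  d6:0.
Shift Job 5→5.
Schedule Job 4@1, Job 1@1, Job 3@1, Job 2@1, Job 5@5: d1:4  d2:2  d3:1  d4:1  d5:5  d6:5 — peak 5.

5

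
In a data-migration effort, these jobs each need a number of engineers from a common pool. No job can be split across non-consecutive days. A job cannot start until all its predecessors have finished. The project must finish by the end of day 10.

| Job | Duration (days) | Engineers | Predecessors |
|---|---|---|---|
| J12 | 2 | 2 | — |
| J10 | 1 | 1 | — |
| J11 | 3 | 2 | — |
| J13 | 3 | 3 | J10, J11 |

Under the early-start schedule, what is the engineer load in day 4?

3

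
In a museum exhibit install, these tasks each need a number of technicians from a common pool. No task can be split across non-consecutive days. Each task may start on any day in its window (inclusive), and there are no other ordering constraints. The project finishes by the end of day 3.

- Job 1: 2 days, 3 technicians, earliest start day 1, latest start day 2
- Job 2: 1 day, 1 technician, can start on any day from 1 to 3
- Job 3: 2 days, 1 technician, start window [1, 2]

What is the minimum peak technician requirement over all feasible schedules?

4

Early-start (Job 1@1, Job 2@1, Job 3@1) gives peak 5: d1:5  d2:4  d3:0.
Shift Job 3→2.
Schedule Job 1@1, Job 2@1, Job 3@2: d1:4  d2:4  d3:1 — peak 4.
No arrangement of the 12 feasible schedules does better.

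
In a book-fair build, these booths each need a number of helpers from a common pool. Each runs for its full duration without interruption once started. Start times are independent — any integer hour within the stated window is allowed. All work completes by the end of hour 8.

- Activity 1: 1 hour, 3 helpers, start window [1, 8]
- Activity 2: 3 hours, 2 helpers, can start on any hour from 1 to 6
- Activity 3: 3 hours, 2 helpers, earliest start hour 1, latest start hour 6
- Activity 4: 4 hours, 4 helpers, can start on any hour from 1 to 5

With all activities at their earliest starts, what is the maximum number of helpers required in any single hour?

11

Early-start schedule: Activity 1@1, Activity 2@1, Activity 3@1, Activity 4@1.
Load per hour: hour 1: 11, hour 2: 8, hour 3: 8, hour 4: 4, hour 5: 0, hour 6: 0, hour 7: 0, hour 8: 0.
Peak is 11.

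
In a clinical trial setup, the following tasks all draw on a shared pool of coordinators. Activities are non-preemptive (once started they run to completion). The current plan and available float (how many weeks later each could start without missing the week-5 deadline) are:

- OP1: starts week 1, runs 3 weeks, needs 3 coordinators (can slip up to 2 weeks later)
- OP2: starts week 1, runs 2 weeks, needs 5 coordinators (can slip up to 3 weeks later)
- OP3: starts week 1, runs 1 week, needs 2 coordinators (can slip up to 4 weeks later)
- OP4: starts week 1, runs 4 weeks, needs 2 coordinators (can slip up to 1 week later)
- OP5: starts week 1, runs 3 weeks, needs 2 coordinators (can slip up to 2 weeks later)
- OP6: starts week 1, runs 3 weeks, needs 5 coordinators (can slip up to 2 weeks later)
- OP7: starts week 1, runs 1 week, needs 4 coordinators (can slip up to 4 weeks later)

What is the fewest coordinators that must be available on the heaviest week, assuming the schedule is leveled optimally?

Early-start (OP1@1, OP2@1, OP3@1, OP4@1, OP5@1, OP6@1, OP7@1) gives peak 23: w1:23  w2:17  w3:12  w4:2  w5:0.
Shift OP5→2, OP6→3, OP7→5.
Schedule OP1@1, OP2@1, OP3@1, OP4@1, OP5@2, OP6@3, OP7@5: w1:12  w2:12  w3:12  w4:9  w5:9 — peak 12.

12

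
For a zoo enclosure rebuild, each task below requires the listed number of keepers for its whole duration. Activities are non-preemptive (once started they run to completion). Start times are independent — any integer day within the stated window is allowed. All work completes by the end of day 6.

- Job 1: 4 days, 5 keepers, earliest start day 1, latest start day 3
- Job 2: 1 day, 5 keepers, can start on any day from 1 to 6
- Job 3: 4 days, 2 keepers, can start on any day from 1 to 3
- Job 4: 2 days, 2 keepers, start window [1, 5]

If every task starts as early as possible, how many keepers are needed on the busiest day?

Early-start schedule: Job 1@1, Job 2@1, Job 3@1, Job 4@1.
Load per day: day 1: 14, day 2: 9, day 3: 7, day 4: 7, day 5: 0, day 6: 0.
Peak is 14.

14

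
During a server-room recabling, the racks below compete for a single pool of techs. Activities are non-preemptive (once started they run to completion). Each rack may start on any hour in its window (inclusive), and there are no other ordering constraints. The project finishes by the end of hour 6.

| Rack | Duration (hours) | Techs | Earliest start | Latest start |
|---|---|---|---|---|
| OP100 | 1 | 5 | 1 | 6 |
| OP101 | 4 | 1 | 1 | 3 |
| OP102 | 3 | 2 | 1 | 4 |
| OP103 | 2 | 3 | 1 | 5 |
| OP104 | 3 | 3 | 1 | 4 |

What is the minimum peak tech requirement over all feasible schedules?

Early-start (OP100@1, OP101@1, OP102@1, OP103@1, OP104@1) gives peak 14: h1:14  h2:9  h3:6  h4:1  h5:0  h6:0.
Shift OP102→2, OP103→2, OP104→4.
Schedule OP100@1, OP101@1, OP102@2, OP103@2, OP104@4: h1:6  h2:6  h3:6  h4:6  h5:3  h6:3 — peak 6.

6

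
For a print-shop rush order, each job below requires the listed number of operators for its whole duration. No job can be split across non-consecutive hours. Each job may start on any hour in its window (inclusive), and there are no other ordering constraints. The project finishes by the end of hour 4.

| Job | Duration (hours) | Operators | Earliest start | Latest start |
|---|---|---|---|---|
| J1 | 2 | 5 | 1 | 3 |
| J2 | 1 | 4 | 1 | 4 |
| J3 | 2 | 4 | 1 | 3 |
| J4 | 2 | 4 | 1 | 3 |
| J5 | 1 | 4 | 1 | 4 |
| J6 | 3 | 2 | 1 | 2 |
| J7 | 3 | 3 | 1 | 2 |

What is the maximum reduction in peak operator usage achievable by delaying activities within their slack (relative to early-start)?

Early-start peak: h1:26  h2:18  h3:5  h4:0 ⇒ 26.
Leveled (J1@1, J2@1, J3@3, J4@3, J5@1, J6@2, J7@2): h1:13  h2:10  h3:13  h4:13 ⇒ 13.
Reduction 26 − 13 = 13.

13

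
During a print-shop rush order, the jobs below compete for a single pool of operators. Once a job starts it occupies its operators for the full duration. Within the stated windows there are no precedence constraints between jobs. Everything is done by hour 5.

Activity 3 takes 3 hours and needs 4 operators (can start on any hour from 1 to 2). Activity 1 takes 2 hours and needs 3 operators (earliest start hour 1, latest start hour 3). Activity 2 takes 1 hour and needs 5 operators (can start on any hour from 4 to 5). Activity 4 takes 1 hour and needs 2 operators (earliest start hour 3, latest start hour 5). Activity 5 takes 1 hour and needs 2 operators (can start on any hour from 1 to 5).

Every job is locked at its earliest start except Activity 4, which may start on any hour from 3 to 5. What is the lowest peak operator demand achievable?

Activity 4@3: h1:9  h2:7  h3:6  h4:5  h5:0 → peak 9
Activity 4@4: h1:9  h2:7  h3:4  h4:7  h5:0 → peak 9
Activity 4@5: h1:9  h2:7  h3:4  h4:5  h5:2 → peak 9
Best is Activity 4@3, peak 9.

9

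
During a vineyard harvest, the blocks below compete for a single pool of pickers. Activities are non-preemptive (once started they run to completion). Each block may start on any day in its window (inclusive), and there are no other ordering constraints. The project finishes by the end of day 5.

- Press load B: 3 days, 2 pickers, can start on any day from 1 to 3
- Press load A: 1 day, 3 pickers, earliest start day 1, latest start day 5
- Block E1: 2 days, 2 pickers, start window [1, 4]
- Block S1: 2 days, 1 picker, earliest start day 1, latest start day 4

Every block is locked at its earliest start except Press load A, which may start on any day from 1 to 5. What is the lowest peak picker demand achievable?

5

Press load A@1: d1:8  d2:5  d3:2  d4:0  d5:0 → peak 8
Press load A@2: d1:5  d2:8  d3:2  d4:0  d5:0 → peak 8
Press load A@3: d1:5  d2:5  d3:5  d4:0  d5:0 → peak 5
Press load A@4: d1:5  d2:5  d3:2  d4:3  d5:0 → peak 5
Press load A@5: d1:5  d2:5  d3:2  d4:0  d5:3 → peak 5
Best is Press load A@3, peak 5.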